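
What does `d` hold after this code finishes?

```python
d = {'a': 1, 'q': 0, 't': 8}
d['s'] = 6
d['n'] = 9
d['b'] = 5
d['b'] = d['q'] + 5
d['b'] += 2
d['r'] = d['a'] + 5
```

d['s'] = 6 → {'a': 1, 'q': 0, 't': 8, 's': 6}
d['n'] = 9 → {'a': 1, 'q': 0, 't': 8, 's': 6, 'n': 9}
d['b'] = 5 → {'a': 1, 'q': 0, 't': 8, 's': 6, 'n': 9, 'b': 5}
d['b'] = d['q']+5 = 5 → {'a': 1, 'q': 0, 't': 8, 's': 6, 'n': 9, 'b': 5}
d['b'] = 5+2 = 7 → {'a': 1, 'q': 0, 't': 8, 's': 6, 'n': 9, 'b': 7}
d['r'] = d['a']+5 = 6 → {'a': 1, 'q': 0, 't': 8, 's': 6, 'n': 9, 'b': 7, 'r': 6}

{'a': 1, 'q': 0, 't': 8, 's': 6, 'n': 9, 'b': 7, 'r': 6}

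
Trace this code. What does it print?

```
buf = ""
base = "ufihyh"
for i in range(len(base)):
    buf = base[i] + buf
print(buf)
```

i=0: prepend 'u' → 'u'
i=1: prepend 'f' → 'fu'
i=2: prepend 'i' → 'ifu'
i=3: prepend 'h' → 'hifu'
i=4: prepend 'y' → 'yhifu'
i=5: prepend 'h' → 'hyhifu'

hyhifu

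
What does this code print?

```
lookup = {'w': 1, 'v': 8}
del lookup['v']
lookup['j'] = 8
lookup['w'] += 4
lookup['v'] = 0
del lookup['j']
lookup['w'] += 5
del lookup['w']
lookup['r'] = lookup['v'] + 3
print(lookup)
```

del 'v' → {'w': 1}
lookup['j'] = 8 → {'w': 1, 'j': 8}
lookup['w'] = 1+4 = 5 → {'w': 5, 'j': 8}
lookup['v'] = 0 → {'w': 5, 'j': 8, 'v': 0}
del 'j' → {'w': 5, 'v': 0}
lookup['w'] = 5+5 = 10 → {'w': 10, 'v': 0}
del 'w' → {'v': 0}
lookup['r'] = lookup['v']+3 = 3 → {'v': 0, 'r': 3}

{'v': 0, 'r': 3}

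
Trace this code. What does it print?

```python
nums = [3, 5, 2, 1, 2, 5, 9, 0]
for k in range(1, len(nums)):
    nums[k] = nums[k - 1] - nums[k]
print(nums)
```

[3, -2, -4, -5, -7, -12, -21, -21]

k=1: nums[1] = 3-5 = -2 → [3, -2, 2, 1, 2, 5, 9, 0]
k=2: nums[2] = (-2)-2 = -4 → [3, -2, -4, 1, 2, 5, 9, 0]
k=3: nums[3] = (-4)-1 = -5 → [3, -2, -4, -5, 2, 5, 9, 0]
k=4: nums[4] = (-5)-2 = -7 → [3, -2, -4, -5, -7, 5, 9, 0]
k=5: nums[5] = (-7)-5 = -12 → [3, -2, -4, -5, -7, -12, 9, 0]
k=6: nums[6] = (-12)-9 = -21 → [3, -2, -4, -5, -7, -12, -21, 0]
k=7: nums[7] = (-21)-0 = -21 → [3, -2, -4, -5, -7, -12, -21, -21]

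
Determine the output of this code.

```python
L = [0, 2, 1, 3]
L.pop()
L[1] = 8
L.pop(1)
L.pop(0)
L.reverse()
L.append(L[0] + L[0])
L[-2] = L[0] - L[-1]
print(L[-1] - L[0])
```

pop() removes 3 → [0, 2, 1]
L[1] = 8 → [0, 8, 1]
pop(1) removes 8 → [0, 1]
pop(0) removes 0 → [1]
reverse → [1]
append L[0]+L[0] = 1+1 = 2 → [1, 2]
L[-2] = L[0]-L[-1] = 1-2 = -1 → [-1, 2]
L[-1]-L[0] = 2-(-1) = 3

3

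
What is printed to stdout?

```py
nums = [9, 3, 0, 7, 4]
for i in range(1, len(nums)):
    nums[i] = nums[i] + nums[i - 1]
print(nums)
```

[9, 12, 12, 19, 23]

i=1: nums[1] = 3+9 = 12 → [9, 12, 0, 7, 4]
i=2: nums[2] = 0+12 = 12 → [9, 12, 12, 7, 4]
i=3: nums[3] = 7+12 = 19 → [9, 12, 12, 19, 4]
i=4: nums[4] = 4+19 = 23 → [9, 12, 12, 19, 23]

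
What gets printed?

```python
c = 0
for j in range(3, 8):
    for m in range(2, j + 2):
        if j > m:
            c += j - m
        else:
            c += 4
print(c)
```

j=3,m=2: 3>2, c = 0+1 = 1
j=3,m=3: not 3>3, c = 1+4 = 5
j=3,m=4: not 3>4, c = 5+4 = 9
j=4,m=2: 4>2, c = 9+2 = 11
j=4,m=3: 4>3, c = 11+1 = 12
j=4,m=4: not 4>4, c = 12+4 = 16
j=4,m=5: not 4>5, c = 16+4 = 20
j=5,m=2: 5>2, c = 20+3 = 23
j=5,m=3: 5>3, c = 23+2 = 25
j=5,m=4: 5>4, c = 25+1 = 26
j=5,m=5: not 5>5, c = 26+4 = 30
j=5,m=6: not 5>6, c = 30+4 = 34
j=6,m=2: 6>2, c = 34+4 = 38
j=6,m=3: 6>3, c = 38+3 = 41
j=6,m=4: 6>4, c = 41+2 = 43
j=6,m=5: 6>5, c = 43+1 = 44
j=6,m=6: not 6>6, c = 44+4 = 48
j=6,m=7: not 6>7, c = 48+4 = 52
j=7,m=2: 7>2, c = 52+5 = 57
j=7,m=3: 7>3, c = 57+4 = 61
j=7,m=4: 7>4, c = 61+3 = 64
j=7,m=5: 7>5, c = 64+2 = 66
j=7,m=6: 7>6, c = 66+1 = 67
j=7,m=7: not 7>7, c = 67+4 = 71
j=7,m=8: not 7>8, c = 71+4 = 75

75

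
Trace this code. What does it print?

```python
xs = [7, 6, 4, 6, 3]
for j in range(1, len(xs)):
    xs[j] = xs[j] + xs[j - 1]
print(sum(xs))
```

j=1: xs[1] = 6+7 = 13 → [7, 13, 4, 6, 3]
j=2: xs[2] = 4+13 = 17 → [7, 13, 17, 6, 3]
j=3: xs[3] = 6+17 = 23 → [7, 13, 17, 23, 3]
j=4: xs[4] = 3+23 = 26 → [7, 13, 17, 23, 26]
sum = 86

86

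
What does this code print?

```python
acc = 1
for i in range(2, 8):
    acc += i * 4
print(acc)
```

i=2: acc = 1+2*4 = 9
i=3: acc = 9+3*4 = 21
i=4: acc = 21+4*4 = 37
i=5: acc = 37+5*4 = 57
i=6: acc = 57+6*4 = 81
i=7: acc = 81+7*4 = 109

109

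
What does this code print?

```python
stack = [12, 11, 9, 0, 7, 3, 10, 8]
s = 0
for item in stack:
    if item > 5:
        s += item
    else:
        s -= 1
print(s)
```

55

item=12: >5, s = 0+12 = 12
item=11: >5, s = 12+11 = 23
item=9: >5, s = 23+9 = 32
item=0: not >5, s = 32-1 = 31
item=7: >5, s = 31+7 = 38
item=3: not >5, s = 38-1 = 37
item=10: >5, s = 37+10 = 47
item=8: >5, s = 47+8 = 55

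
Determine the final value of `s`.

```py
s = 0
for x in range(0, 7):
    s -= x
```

x=0: s = 0-0 = 0
x=1: s = 0-1 = -1
x=2: s = (-1)-2 = -3
x=3: s = (-3)-3 = -6
x=4: s = (-6)-4 = -10
x=5: s = (-10)-5 = -15
x=6: s = (-15)-6 = -21

-21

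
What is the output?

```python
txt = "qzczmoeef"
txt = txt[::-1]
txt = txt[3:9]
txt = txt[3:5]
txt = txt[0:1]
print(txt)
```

c

reverse → 'feeomzczq'
slice [3:9] → 'omzczq'
slice [3:5] → 'cz'
slice [0:1] → 'c'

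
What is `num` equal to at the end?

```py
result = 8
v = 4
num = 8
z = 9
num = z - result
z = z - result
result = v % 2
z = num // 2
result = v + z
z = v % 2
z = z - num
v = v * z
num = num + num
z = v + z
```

2

num = 9-8 = 1
z = 9-8 = 1
result = 4%2 = 0
z = 1//2 = 0
result = 4+0 = 4
z = 4%2 = 0
z = 0-1 = -1
v = 4*(-1) = -4
num = 1+1 = 2
z = (-4)+(-1) = -5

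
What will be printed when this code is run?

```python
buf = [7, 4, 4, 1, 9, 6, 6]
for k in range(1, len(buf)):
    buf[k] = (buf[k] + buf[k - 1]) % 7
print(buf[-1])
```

2

k=1: buf[1] = (4+7)%7 = 4 → [7, 4, 4, 1, 9, 6, 6]
k=2: buf[2] = (4+4)%7 = 1 → [7, 4, 1, 1, 9, 6, 6]
k=3: buf[3] = (1+1)%7 = 2 → [7, 4, 1, 2, 9, 6, 6]
k=4: buf[4] = (9+2)%7 = 4 → [7, 4, 1, 2, 4, 6, 6]
k=5: buf[5] = (6+4)%7 = 3 → [7, 4, 1, 2, 4, 3, 6]
k=6: buf[6] = (6+3)%7 = 2 → [7, 4, 1, 2, 4, 3, 2]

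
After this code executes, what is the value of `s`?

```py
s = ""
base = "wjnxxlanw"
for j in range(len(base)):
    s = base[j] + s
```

j=0: prepend 'w' → 'w'
j=1: prepend 'j' → 'jw'
j=2: prepend 'n' → 'njw'
j=3: prepend 'x' → 'xnjw'
j=4: prepend 'x' → 'xxnjw'
j=5: prepend 'l' → 'lxxnjw'
j=6: prepend 'a' → 'alxxnjw'
j=7: prepend 'n' → 'nalxxnjw'
j=8: prepend 'w' → 'wnalxxnjw'

'wnalxxnjw'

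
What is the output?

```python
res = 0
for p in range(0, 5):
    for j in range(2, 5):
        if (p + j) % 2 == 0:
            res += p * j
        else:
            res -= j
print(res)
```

27

p=0,j=2: even sum, res = 0+0 = 0
p=0,j=3: odd sum, res = 0-3 = -3
p=0,j=4: even sum, res = (-3)+0 = -3
p=1,j=2: odd sum, res = (-3)-2 = -5
p=1,j=3: even sum, res = (-5)+3 = -2
p=1,j=4: odd sum, res = (-2)-4 = -6
p=2,j=2: even sum, res = (-6)+4 = -2
p=2,j=3: odd sum, res = (-2)-3 = -5
p=2,j=4: even sum, res = (-5)+8 = 3
p=3,j=2: odd sum, res = 3-2 = 1
p=3,j=3: even sum, res = 1+9 = 10
p=3,j=4: odd sum, res = 10-4 = 6
p=4,j=2: even sum, res = 6+8 = 14
p=4,j=3: odd sum, res = 14-3 = 11
p=4,j=4: even sum, res = 11+16 = 27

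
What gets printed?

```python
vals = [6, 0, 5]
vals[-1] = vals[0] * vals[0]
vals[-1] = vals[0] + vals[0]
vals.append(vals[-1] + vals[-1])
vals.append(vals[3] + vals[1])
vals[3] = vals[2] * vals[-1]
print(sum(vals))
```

330

vals[-1] = vals[0]*vals[0] = 6*6 = 36 → [6, 0, 36]
vals[-1] = vals[0]+vals[0] = 6+6 = 12 → [6, 0, 12]
append vals[-1]+vals[-1] = 12+12 = 24 → [6, 0, 12, 24]
append vals[3]+vals[1] = 24+0 = 24 → [6, 0, 12, 24, 24]
vals[3] = vals[2]*vals[-1] = 12*24 = 288 → [6, 0, 12, 288, 24]
sum = 330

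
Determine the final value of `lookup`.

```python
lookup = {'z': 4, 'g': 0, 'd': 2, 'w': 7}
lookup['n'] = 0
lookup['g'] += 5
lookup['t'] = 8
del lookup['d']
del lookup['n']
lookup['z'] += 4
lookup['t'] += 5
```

lookup['n'] = 0 → {'z': 4, 'g': 0, 'd': 2, 'w': 7, 'n': 0}
lookup['g'] = 0+5 = 5 → {'z': 4, 'g': 5, 'd': 2, 'w': 7, 'n': 0}
lookup['t'] = 8 → {'z': 4, 'g': 5, 'd': 2, 'w': 7, 'n': 0, 't': 8}
del 'd' → {'z': 4, 'g': 5, 'w': 7, 'n': 0, 't': 8}
del 'n' → {'z': 4, 'g': 5, 'w': 7, 't': 8}
lookup['z'] = 4+4 = 8 → {'z': 8, 'g': 5, 'w': 7, 't': 8}
lookup['t'] = 8+5 = 13 → {'z': 8, 'g': 5, 'w': 7, 't': 13}

{'z': 8, 'g': 5, 'w': 7, 't': 13}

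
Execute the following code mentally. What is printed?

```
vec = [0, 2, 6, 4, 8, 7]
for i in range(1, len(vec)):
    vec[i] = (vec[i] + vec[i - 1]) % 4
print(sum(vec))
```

5

i=1: vec[1] = (2+0)%4 = 2 → [0, 2, 6, 4, 8, 7]
i=2: vec[2] = (6+2)%4 = 0 → [0, 2, 0, 4, 8, 7]
i=3: vec[3] = (4+0)%4 = 0 → [0, 2, 0, 0, 8, 7]
i=4: vec[4] = (8+0)%4 = 0 → [0, 2, 0, 0, 0, 7]
i=5: vec[5] = (7+0)%4 = 3 → [0, 2, 0, 0, 0, 3]
sum = 5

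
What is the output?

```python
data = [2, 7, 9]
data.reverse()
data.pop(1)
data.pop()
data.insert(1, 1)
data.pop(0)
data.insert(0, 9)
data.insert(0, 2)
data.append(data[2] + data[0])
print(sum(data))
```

reverse → [9, 7, 2]
pop(1) removes 7 → [9, 2]
pop() removes 2 → [9]
insert 1 at 1 → [9, 1]
pop(0) removes 9 → [1]
insert 9 at 0 → [9, 1]
insert 2 at 0 → [2, 9, 1]
append data[2]+data[0] = 1+2 = 3 → [2, 9, 1, 3]
sum = 15

15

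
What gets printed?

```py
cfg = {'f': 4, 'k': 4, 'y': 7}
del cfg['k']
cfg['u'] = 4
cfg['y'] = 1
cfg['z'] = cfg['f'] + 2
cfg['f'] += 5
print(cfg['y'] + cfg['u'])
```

5

del 'k' → {'f': 4, 'y': 7}
cfg['u'] = 4 → {'f': 4, 'y': 7, 'u': 4}
cfg['y'] = 1 → {'f': 4, 'y': 1, 'u': 4}
cfg['z'] = cfg['f']+2 = 6 → {'f': 4, 'y': 1, 'u': 4, 'z': 6}
cfg['f'] = 4+5 = 9 → {'f': 9, 'y': 1, 'u': 4, 'z': 6}
cfg['y']+cfg['u'] = 1+4 = 5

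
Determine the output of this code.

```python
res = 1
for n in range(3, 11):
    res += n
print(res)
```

53

n=3: res = 1+3 = 4
n=4: res = 4+4 = 8
n=5: res = 8+5 = 13
n=6: res = 13+6 = 19
n=7: res = 19+7 = 26
n=8: res = 26+8 = 34
n=9: res = 34+9 = 43
n=10: res = 43+10 = 53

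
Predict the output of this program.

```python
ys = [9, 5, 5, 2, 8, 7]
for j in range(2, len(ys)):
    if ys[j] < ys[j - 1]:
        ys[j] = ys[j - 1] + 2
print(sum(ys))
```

44

j=2: 5>=5, unchanged → [9, 5, 5, 2, 8, 7]
j=3: 2<5, ys[3] = 5+2 = 7 → [9, 5, 5, 7, 8, 7]
j=4: 8>=7, unchanged → [9, 5, 5, 7, 8, 7]
j=5: 7<8, ys[5] = 8+2 = 10 → [9, 5, 5, 7, 8, 10]
sum = 44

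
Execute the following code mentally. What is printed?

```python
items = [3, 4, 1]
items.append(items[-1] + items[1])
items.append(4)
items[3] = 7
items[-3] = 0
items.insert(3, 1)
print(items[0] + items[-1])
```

append items[-1]+items[1] = 1+4 = 5 → [3, 4, 1, 5]
append 4 → [3, 4, 1, 5, 4]
items[3] = 7 → [3, 4, 1, 7, 4]
items[-3] = 0 → [3, 4, 0, 7, 4]
insert 1 at 3 → [3, 4, 0, 1, 7, 4]
items[0]+items[-1] = 3+4 = 7

7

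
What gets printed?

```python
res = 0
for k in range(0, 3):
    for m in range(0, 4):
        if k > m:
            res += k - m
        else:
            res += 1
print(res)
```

13

k=0,m=0: not 0>0, res = 0+1 = 1
k=0,m=1: not 0>1, res = 1+1 = 2
k=0,m=2: not 0>2, res = 2+1 = 3
k=0,m=3: not 0>3, res = 3+1 = 4
k=1,m=0: 1>0, res = 4+1 = 5
k=1,m=1: not 1>1, res = 5+1 = 6
k=1,m=2: not 1>2, res = 6+1 = 7
k=1,m=3: not 1>3, res = 7+1 = 8
k=2,m=0: 2>0, res = 8+2 = 10
k=2,m=1: 2>1, res = 10+1 = 11
k=2,m=2: not 2>2, res = 11+1 = 12
k=2,m=3: not 2>3, res = 12+1 = 13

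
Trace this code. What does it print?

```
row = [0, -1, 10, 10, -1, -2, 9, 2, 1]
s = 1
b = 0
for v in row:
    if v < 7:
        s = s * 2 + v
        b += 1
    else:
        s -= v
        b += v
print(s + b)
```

-284

v=0: <7, s = 1*2+0 = 2; b=1
v=-1: <7, s = 2*2+(-1) = 3; b=2
v=10: not <7, s = 3-10 = -7; b=12
v=10: not <7, s = (-7)-10 = -17; b=22
v=-1: <7, s = (-17)*2+(-1) = -35; b=23
v=-2: <7, s = (-35)*2+(-2) = -72; b=24
v=9: not <7, s = (-72)-9 = -81; b=33
v=2: <7, s = (-81)*2+2 = -160; b=34
v=1: <7, s = (-160)*2+1 = -319; b=35
s+b = (-319)+35 = -284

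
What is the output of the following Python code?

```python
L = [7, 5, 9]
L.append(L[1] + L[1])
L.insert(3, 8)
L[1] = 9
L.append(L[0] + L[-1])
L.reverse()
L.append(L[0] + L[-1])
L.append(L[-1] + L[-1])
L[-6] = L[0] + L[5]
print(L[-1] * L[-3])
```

append L[1]+L[1] = 5+5 = 10 → [7, 5, 9, 10]
insert 8 at 3 → [7, 5, 9, 8, 10]
L[1] = 9 → [7, 9, 9, 8, 10]
append L[0]+L[-1] = 7+10 = 17 → [7, 9, 9, 8, 10, 17]
reverse → [17, 10, 8, 9, 9, 7]
append L[0]+L[-1] = 17+7 = 24 → [17, 10, 8, 9, 9, 7, 24]
append L[-1]+L[-1] = 24+24 = 48 → [17, 10, 8, 9, 9, 7, 24, 48]
L[-6] = L[0]+L[5] = 17+7 = 24 → [17, 10, 24, 9, 9, 7, 24, 48]
L[-1]*L[-3] = 48*7 = 336

336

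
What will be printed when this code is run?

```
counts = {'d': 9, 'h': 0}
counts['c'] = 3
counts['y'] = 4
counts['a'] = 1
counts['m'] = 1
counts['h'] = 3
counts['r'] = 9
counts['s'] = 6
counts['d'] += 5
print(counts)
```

counts['c'] = 3 → {'d': 9, 'h': 0, 'c': 3}
counts['y'] = 4 → {'d': 9, 'h': 0, 'c': 3, 'y': 4}
counts['a'] = 1 → {'d': 9, 'h': 0, 'c': 3, 'y': 4, 'a': 1}
counts['m'] = 1 → {'d': 9, 'h': 0, 'c': 3, 'y': 4, 'a': 1, 'm': 1}
counts['h'] = 3 → {'d': 9, 'h': 3, 'c': 3, 'y': 4, 'a': 1, 'm': 1}
counts['r'] = 9 → {'d': 9, 'h': 3, 'c': 3, 'y': 4, 'a': 1, 'm': 1, 'r': 9}
counts['s'] = 6 → {'d': 9, 'h': 3, 'c': 3, 'y': 4, 'a': 1, 'm': 1, 'r': 9, 's': 6}
counts['d'] = 9+5 = 14 → {'d': 14, 'h': 3, 'c': 3, 'y': 4, 'a': 1, 'm': 1, 'r': 9, 's': 6}

{'d': 14, 'h': 3, 'c': 3, 'y': 4, 'a': 1, 'm': 1, 'r': 9, 's': 6}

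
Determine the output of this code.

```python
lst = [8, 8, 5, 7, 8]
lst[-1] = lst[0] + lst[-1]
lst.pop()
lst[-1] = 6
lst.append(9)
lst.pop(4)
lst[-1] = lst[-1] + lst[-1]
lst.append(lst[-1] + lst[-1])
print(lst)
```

lst[-1] = lst[0]+lst[-1] = 8+8 = 16 → [8, 8, 5, 7, 16]
pop() removes 16 → [8, 8, 5, 7]
lst[-1] = 6 → [8, 8, 5, 6]
append 9 → [8, 8, 5, 6, 9]
pop(4) removes 9 → [8, 8, 5, 6]
lst[-1] = lst[-1]+lst[-1] = 6+6 = 12 → [8, 8, 5, 12]
append lst[-1]+lst[-1] = 12+12 = 24 → [8, 8, 5, 12, 24]

[8, 8, 5, 12, 24]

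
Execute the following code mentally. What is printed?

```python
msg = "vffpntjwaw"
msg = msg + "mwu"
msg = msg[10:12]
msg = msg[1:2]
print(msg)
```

w

+ 'mwu' → 'vffpntjwawmwu'
slice [10:12] → 'mw'
slice [1:2] → 'w'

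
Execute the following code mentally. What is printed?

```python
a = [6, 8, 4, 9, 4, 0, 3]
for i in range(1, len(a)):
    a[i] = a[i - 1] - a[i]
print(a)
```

[6, -2, -6, -15, -19, -19, -22]

i=1: a[1] = 6-8 = -2 → [6, -2, 4, 9, 4, 0, 3]
i=2: a[2] = (-2)-4 = -6 → [6, -2, -6, 9, 4, 0, 3]
i=3: a[3] = (-6)-9 = -15 → [6, -2, -6, -15, 4, 0, 3]
i=4: a[4] = (-15)-4 = -19 → [6, -2, -6, -15, -19, 0, 3]
i=5: a[5] = (-19)-0 = -19 → [6, -2, -6, -15, -19, -19, 3]
i=6: a[6] = (-19)-3 = -22 → [6, -2, -6, -15, -19, -19, -22]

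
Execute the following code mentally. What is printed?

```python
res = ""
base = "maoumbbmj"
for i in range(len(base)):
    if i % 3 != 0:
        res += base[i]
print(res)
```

aombmj

i=0: skip
i=1: add 'a' → 'a'
i=2: add 'o' → 'ao'
i=3: skip
i=4: add 'm' → 'aom'
i=5: add 'b' → 'aomb'
i=6: skip
i=7: add 'm' → 'aombm'
i=8: add 'j' → 'aombmj'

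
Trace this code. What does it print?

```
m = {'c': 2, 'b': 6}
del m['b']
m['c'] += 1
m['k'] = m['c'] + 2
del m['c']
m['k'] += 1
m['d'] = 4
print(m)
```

{'k': 6, 'd': 4}

del 'b' → {'c': 2}
m['c'] = 2+1 = 3 → {'c': 3}
m['k'] = m['c']+2 = 5 → {'c': 3, 'k': 5}
del 'c' → {'k': 5}
m['k'] = 5+1 = 6 → {'k': 6}
m['d'] = 4 → {'k': 6, 'd': 4}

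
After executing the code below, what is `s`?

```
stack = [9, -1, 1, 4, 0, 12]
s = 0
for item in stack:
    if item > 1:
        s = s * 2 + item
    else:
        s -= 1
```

46

item=9: >1, s = 0*2+9 = 9
item=-1: not >1, s = 9-1 = 8
item=1: not >1, s = 8-1 = 7
item=4: >1, s = 7*2+4 = 18
item=0: not >1, s = 18-1 = 17
item=12: >1, s = 17*2+12 = 46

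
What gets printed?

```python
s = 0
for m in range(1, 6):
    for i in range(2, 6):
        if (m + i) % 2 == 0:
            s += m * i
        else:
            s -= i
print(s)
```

74

m=1,i=2: odd sum, s = 0-2 = -2
m=1,i=3: even sum, s = (-2)+3 = 1
m=1,i=4: odd sum, s = 1-4 = -3
m=1,i=5: even sum, s = (-3)+5 = 2
m=2,i=2: even sum, s = 2+4 = 6
m=2,i=3: odd sum, s = 6-3 = 3
m=2,i=4: even sum, s = 3+8 = 11
m=2,i=5: odd sum, s = 11-5 = 6
m=3,i=2: odd sum, s = 6-2 = 4
m=3,i=3: even sum, s = 4+9 = 13
m=3,i=4: odd sum, s = 13-4 = 9
m=3,i=5: even sum, s = 9+15 = 24
m=4,i=2: even sum, s = 24+8 = 32
m=4,i=3: odd sum, s = 32-3 = 29
m=4,i=4: even sum, s = 29+16 = 45
m=4,i=5: odd sum, s = 45-5 = 40
m=5,i=2: odd sum, s = 40-2 = 38
m=5,i=3: even sum, s = 38+15 = 53
m=5,i=4: odd sum, s = 53-4 = 49
m=5,i=5: even sum, s = 49+25 = 74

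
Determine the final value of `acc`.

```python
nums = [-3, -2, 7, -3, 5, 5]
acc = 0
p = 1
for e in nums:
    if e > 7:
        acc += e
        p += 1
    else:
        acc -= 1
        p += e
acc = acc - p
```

-16

e=-3: not >7, acc = 0-1 = -1; p=-2
e=-2: not >7, acc = (-1)-1 = -2; p=-4
e=7: not >7, acc = (-2)-1 = -3; p=3
e=-3: not >7, acc = (-3)-1 = -4; p=0
e=5: not >7, acc = (-4)-1 = -5; p=5
e=5: not >7, acc = (-5)-1 = -6; p=10
acc-p = (-6)-10 = -16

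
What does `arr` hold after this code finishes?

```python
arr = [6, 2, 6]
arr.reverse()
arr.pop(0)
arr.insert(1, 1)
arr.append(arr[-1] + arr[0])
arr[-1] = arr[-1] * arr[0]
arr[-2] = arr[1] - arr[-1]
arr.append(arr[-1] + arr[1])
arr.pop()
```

reverse → [6, 2, 6]
pop(0) removes 6 → [2, 6]
insert 1 at 1 → [2, 1, 6]
append arr[-1]+arr[0] = 6+2 = 8 → [2, 1, 6, 8]
arr[-1] = arr[-1]*arr[0] = 8*2 = 16 → [2, 1, 6, 16]
arr[-2] = arr[1]-arr[-1] = 1-16 = -15 → [2, 1, -15, 16]
append arr[-1]+arr[1] = 16+1 = 17 → [2, 1, -15, 16, 17]
pop() removes 17 → [2, 1, -15, 16]

[2, 1, -15, 16]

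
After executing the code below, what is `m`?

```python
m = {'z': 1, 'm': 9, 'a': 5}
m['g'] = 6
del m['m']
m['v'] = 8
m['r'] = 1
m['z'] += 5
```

m['g'] = 6 → {'z': 1, 'm': 9, 'a': 5, 'g': 6}
del 'm' → {'z': 1, 'a': 5, 'g': 6}
m['v'] = 8 → {'z': 1, 'a': 5, 'g': 6, 'v': 8}
m['r'] = 1 → {'z': 1, 'a': 5, 'g': 6, 'v': 8, 'r': 1}
m['z'] = 1+5 = 6 → {'z': 6, 'a': 5, 'g': 6, 'v': 8, 'r': 1}

{'z': 6, 'a': 5, 'g': 6, 'v': 8, 'r': 1}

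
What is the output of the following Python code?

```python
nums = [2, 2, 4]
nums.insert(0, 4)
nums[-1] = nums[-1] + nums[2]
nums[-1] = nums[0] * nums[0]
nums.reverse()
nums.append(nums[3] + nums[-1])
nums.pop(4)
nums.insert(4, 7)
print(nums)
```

insert 4 at 0 → [4, 2, 2, 4]
nums[-1] = nums[-1]+nums[2] = 4+2 = 6 → [4, 2, 2, 6]
nums[-1] = nums[0]*nums[0] = 4*4 = 16 → [4, 2, 2, 16]
reverse → [16, 2, 2, 4]
append nums[3]+nums[-1] = 4+4 = 8 → [16, 2, 2, 4, 8]
pop(4) removes 8 → [16, 2, 2, 4]
insert 7 at 4 → [16, 2, 2, 4, 7]

[16, 2, 2, 4, 7]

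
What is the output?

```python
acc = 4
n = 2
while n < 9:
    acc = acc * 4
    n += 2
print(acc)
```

1024

n=2: acc = 4*4 = 16
n=4: acc = 16*4 = 64
n=6: acc = 64*4 = 256
n=8: acc = 256*4 = 1024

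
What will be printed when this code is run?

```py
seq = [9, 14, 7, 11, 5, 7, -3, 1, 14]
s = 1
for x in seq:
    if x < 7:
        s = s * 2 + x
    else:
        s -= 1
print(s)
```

-14

x=9: not <7, s = 1-1 = 0
x=14: not <7, s = 0-1 = -1
x=7: not <7, s = (-1)-1 = -2
x=11: not <7, s = (-2)-1 = -3
x=5: <7, s = (-3)*2+5 = -1
x=7: not <7, s = (-1)-1 = -2
x=-3: <7, s = (-2)*2+(-3) = -7
x=1: <7, s = (-7)*2+1 = -13
x=14: not <7, s = (-13)-1 = -14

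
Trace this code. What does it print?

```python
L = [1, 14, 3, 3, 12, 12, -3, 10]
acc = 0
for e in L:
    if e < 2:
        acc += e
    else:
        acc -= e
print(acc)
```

-56

e=1: <2, acc = 0+1 = 1
e=14: not <2, acc = 1-14 = -13
e=3: not <2, acc = (-13)-3 = -16
e=3: not <2, acc = (-16)-3 = -19
e=12: not <2, acc = (-19)-12 = -31
e=12: not <2, acc = (-31)-12 = -43
e=-3: <2, acc = (-43)+(-3) = -46
e=10: not <2, acc = (-46)-10 = -56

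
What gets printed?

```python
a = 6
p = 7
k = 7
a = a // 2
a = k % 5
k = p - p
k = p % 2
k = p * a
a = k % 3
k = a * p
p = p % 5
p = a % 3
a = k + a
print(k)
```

a = 6//2 = 3
a = 7%5 = 2
k = 7-7 = 0
k = 7%2 = 1
k = 7*2 = 14
a = 14%3 = 2
k = 2*7 = 14
p = 7%5 = 2
p = 2%3 = 2
a = 14+2 = 16

14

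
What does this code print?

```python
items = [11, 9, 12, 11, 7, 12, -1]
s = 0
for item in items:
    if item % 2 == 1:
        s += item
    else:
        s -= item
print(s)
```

item=11: odd, s = 0+11 = 11
item=9: odd, s = 11+9 = 20
item=12: not odd, s = 20-12 = 8
item=11: odd, s = 8+11 = 19
item=7: odd, s = 19+7 = 26
item=12: not odd, s = 26-12 = 14
item=-1: odd, s = 14+(-1) = 13

13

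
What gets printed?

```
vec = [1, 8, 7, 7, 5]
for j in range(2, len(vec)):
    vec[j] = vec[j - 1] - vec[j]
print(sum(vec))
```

j=2: vec[2] = 8-7 = 1 → [1, 8, 1, 7, 5]
j=3: vec[3] = 1-7 = -6 → [1, 8, 1, -6, 5]
j=4: vec[4] = (-6)-5 = -11 → [1, 8, 1, -6, -11]
sum = -7

-7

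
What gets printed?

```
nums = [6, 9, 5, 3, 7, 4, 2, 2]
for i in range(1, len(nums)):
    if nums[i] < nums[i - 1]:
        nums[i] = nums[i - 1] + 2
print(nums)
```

[6, 9, 11, 13, 15, 17, 19, 21]

i=1: 9>=6, unchanged → [6, 9, 5, 3, 7, 4, 2, 2]
i=2: 5<9, nums[2] = 9+2 = 11 → [6, 9, 11, 3, 7, 4, 2, 2]
i=3: 3<11, nums[3] = 11+2 = 13 → [6, 9, 11, 13, 7, 4, 2, 2]
i=4: 7<13, nums[4] = 13+2 = 15 → [6, 9, 11, 13, 15, 4, 2, 2]
i=5: 4<15, nums[5] = 15+2 = 17 → [6, 9, 11, 13, 15, 17, 2, 2]
i=6: 2<17, nums[6] = 17+2 = 19 → [6, 9, 11, 13, 15, 17, 19, 2]
i=7: 2<19, nums[7] = 19+2 = 21 → [6, 9, 11, 13, 15, 17, 19, 21]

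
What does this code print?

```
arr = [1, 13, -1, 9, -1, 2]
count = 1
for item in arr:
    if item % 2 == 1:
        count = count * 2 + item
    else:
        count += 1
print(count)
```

166

item=1: odd, count = 1*2+1 = 3
item=13: odd, count = 3*2+13 = 19
item=-1: odd, count = 19*2+(-1) = 37
item=9: odd, count = 37*2+9 = 83
item=-1: odd, count = 83*2+(-1) = 165
item=2: not odd, count = 165+1 = 166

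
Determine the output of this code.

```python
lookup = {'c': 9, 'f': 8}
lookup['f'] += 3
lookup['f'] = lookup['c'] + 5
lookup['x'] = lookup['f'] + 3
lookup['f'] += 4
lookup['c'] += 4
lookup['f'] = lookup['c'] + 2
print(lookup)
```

{'c': 13, 'f': 15, 'x': 17}

lookup['f'] = 8+3 = 11 → {'c': 9, 'f': 11}
lookup['f'] = lookup['c']+5 = 14 → {'c': 9, 'f': 14}
lookup['x'] = lookup['f']+3 = 17 → {'c': 9, 'f': 14, 'x': 17}
lookup['f'] = 14+4 = 18 → {'c': 9, 'f': 18, 'x': 17}
lookup['c'] = 9+4 = 13 → {'c': 13, 'f': 18, 'x': 17}
lookup['f'] = lookup['c']+2 = 15 → {'c': 13, 'f': 15, 'x': 17}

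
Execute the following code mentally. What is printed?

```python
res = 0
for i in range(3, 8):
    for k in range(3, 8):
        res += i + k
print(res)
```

250

i=3,k=3: res = 0+6 = 6
i=3,k=4: res = 6+7 = 13
i=3,k=5: res = 13+8 = 21
i=3,k=6: res = 21+9 = 30
i=3,k=7: res = 30+10 = 40
i=4,k=3: res = 40+7 = 47
i=4,k=4: res = 47+8 = 55
i=4,k=5: res = 55+9 = 64
i=4,k=6: res = 64+10 = 74
i=4,k=7: res = 74+11 = 85
i=5,k=3: res = 85+8 = 93
i=5,k=4: res = 93+9 = 102
i=5,k=5: res = 102+10 = 112
i=5,k=6: res = 112+11 = 123
i=5,k=7: res = 123+12 = 135
i=6,k=3: res = 135+9 = 144
i=6,k=4: res = 144+10 = 154
i=6,k=5: res = 154+11 = 165
i=6,k=6: res = 165+12 = 177
i=6,k=7: res = 177+13 = 190
i=7,k=3: res = 190+10 = 200
i=7,k=4: res = 200+11 = 211
i=7,k=5: res = 211+12 = 223
i=7,k=6: res = 223+13 = 236
i=7,k=7: res = 236+14 = 250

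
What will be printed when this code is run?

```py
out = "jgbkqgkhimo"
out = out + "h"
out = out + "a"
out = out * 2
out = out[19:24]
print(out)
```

khimo

+ 'h' → 'jgbkqgkhimoh'
+ 'a' → 'jgbkqgkhimoha'
repeat ×2 → 'jgbkqgkhimohajgbkqgkhimoha'
slice [19:24] → 'khimo'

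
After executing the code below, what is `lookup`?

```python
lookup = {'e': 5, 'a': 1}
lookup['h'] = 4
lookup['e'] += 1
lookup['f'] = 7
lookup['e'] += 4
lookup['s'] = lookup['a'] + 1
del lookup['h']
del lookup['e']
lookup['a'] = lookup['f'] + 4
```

{'a': 11, 'f': 7, 's': 2}

lookup['h'] = 4 → {'e': 5, 'a': 1, 'h': 4}
lookup['e'] = 5+1 = 6 → {'e': 6, 'a': 1, 'h': 4}
lookup['f'] = 7 → {'e': 6, 'a': 1, 'h': 4, 'f': 7}
lookup['e'] = 6+4 = 10 → {'e': 10, 'a': 1, 'h': 4, 'f': 7}
lookup['s'] = lookup['a']+1 = 2 → {'e': 10, 'a': 1, 'h': 4, 'f': 7, 's': 2}
del 'h' → {'e': 10, 'a': 1, 'f': 7, 's': 2}
del 'e' → {'a': 1, 'f': 7, 's': 2}
lookup['a'] = lookup['f']+4 = 11 → {'a': 11, 'f': 7, 's': 2}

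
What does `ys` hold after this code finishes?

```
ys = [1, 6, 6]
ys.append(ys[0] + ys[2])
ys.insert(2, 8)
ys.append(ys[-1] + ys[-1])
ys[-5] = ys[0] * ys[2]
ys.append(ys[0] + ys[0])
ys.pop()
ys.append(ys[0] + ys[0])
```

append ys[0]+ys[2] = 1+6 = 7 → [1, 6, 6, 7]
insert 8 at 2 → [1, 6, 8, 6, 7]
append ys[-1]+ys[-1] = 7+7 = 14 → [1, 6, 8, 6, 7, 14]
ys[-5] = ys[0]*ys[2] = 1*8 = 8 → [1, 8, 8, 6, 7, 14]
append ys[0]+ys[0] = 1+1 = 2 → [1, 8, 8, 6, 7, 14, 2]
pop() removes 2 → [1, 8, 8, 6, 7, 14]
append ys[0]+ys[0] = 1+1 = 2 → [1, 8, 8, 6, 7, 14, 2]

[1, 8, 8, 6, 7, 14, 2]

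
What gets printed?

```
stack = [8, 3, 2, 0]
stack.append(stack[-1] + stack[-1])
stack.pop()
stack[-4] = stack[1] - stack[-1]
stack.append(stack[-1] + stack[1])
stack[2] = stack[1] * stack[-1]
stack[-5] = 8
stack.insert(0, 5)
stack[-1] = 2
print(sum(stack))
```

append stack[-1]+stack[-1] = 0+0 = 0 → [8, 3, 2, 0, 0]
pop() removes 0 → [8, 3, 2, 0]
stack[-4] = stack[1]-stack[-1] = 3-0 = 3 → [3, 3, 2, 0]
append stack[-1]+stack[1] = 0+3 = 3 → [3, 3, 2, 0, 3]
stack[2] = stack[1]*stack[-1] = 3*3 = 9 → [3, 3, 9, 0, 3]
stack[-5] = 8 → [8, 3, 9, 0, 3]
insert 5 at 0 → [5, 8, 3, 9, 0, 3]
stack[-1] = 2 → [5, 8, 3, 9, 0, 2]
sum = 27

27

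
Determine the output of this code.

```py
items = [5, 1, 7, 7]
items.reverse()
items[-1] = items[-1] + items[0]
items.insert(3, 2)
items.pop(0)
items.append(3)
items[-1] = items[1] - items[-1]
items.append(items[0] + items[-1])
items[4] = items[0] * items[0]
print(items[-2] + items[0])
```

56

reverse → [7, 7, 1, 5]
items[-1] = items[-1]+items[0] = 5+7 = 12 → [7, 7, 1, 12]
insert 2 at 3 → [7, 7, 1, 2, 12]
pop(0) removes 7 → [7, 1, 2, 12]
append 3 → [7, 1, 2, 12, 3]
items[-1] = items[1]-items[-1] = 1-3 = -2 → [7, 1, 2, 12, -2]
append items[0]+items[-1] = 7+(-2) = 5 → [7, 1, 2, 12, -2, 5]
items[4] = items[0]*items[0] = 7*7 = 49 → [7, 1, 2, 12, 49, 5]
items[-2]+items[0] = 49+7 = 56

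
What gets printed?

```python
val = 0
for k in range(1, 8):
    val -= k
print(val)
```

-28

k=1: val = 0-1 = -1
k=2: val = (-1)-2 = -3
k=3: val = (-3)-3 = -6
k=4: val = (-6)-4 = -10
k=5: val = (-10)-5 = -15
k=6: val = (-15)-6 = -21
k=7: val = (-21)-7 = -28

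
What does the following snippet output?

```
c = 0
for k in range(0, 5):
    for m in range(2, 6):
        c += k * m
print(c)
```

k=0,m=2: c = 0+0 = 0
k=0,m=3: c = 0+0 = 0
k=0,m=4: c = 0+0 = 0
k=0,m=5: c = 0+0 = 0
k=1,m=2: c = 0+2 = 2
k=1,m=3: c = 2+3 = 5
k=1,m=4: c = 5+4 = 9
k=1,m=5: c = 9+5 = 14
k=2,m=2: c = 14+4 = 18
k=2,m=3: c = 18+6 = 24
k=2,m=4: c = 24+8 = 32
k=2,m=5: c = 32+10 = 42
k=3,m=2: c = 42+6 = 48
k=3,m=3: c = 48+9 = 57
k=3,m=4: c = 57+12 = 69
k=3,m=5: c = 69+15 = 84
k=4,m=2: c = 84+8 = 92
k=4,m=3: c = 92+12 = 104
k=4,m=4: c = 104+16 = 120
k=4,m=5: c = 120+20 = 140

140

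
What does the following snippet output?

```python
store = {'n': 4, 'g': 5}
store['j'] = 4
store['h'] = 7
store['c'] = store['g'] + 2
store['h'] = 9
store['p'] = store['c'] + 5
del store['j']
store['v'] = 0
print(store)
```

store['j'] = 4 → {'n': 4, 'g': 5, 'j': 4}
store['h'] = 7 → {'n': 4, 'g': 5, 'j': 4, 'h': 7}
store['c'] = store['g']+2 = 7 → {'n': 4, 'g': 5, 'j': 4, 'h': 7, 'c': 7}
store['h'] = 9 → {'n': 4, 'g': 5, 'j': 4, 'h': 9, 'c': 7}
store['p'] = store['c']+5 = 12 → {'n': 4, 'g': 5, 'j': 4, 'h': 9, 'c': 7, 'p': 12}
del 'j' → {'n': 4, 'g': 5, 'h': 9, 'c': 7, 'p': 12}
store['v'] = 0 → {'n': 4, 'g': 5, 'h': 9, 'c': 7, 'p': 12, 'v': 0}

{'n': 4, 'g': 5, 'h': 9, 'c': 7, 'p': 12, 'v': 0}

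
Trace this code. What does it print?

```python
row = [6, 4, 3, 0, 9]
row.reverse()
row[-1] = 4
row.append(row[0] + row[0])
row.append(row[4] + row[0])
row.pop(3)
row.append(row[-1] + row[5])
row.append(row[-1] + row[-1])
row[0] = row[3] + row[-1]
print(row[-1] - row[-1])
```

reverse → [9, 0, 3, 4, 6]
row[-1] = 4 → [9, 0, 3, 4, 4]
append row[0]+row[0] = 9+9 = 18 → [9, 0, 3, 4, 4, 18]
append row[4]+row[0] = 4+9 = 13 → [9, 0, 3, 4, 4, 18, 13]
pop(3) removes 4 → [9, 0, 3, 4, 18, 13]
append row[-1]+row[5] = 13+13 = 26 → [9, 0, 3, 4, 18, 13, 26]
append row[-1]+row[-1] = 26+26 = 52 → [9, 0, 3, 4, 18, 13, 26, 52]
row[0] = row[3]+row[-1] = 4+52 = 56 → [56, 0, 3, 4, 18, 13, 26, 52]
row[-1]-row[-1] = 52-52 = 0

0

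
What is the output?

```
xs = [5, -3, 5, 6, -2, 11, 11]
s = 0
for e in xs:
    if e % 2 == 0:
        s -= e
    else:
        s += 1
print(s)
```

e=5: not even, s = 0+1 = 1
e=-3: not even, s = 1+1 = 2
e=5: not even, s = 2+1 = 3
e=6: even, s = 3-6 = -3
e=-2: even, s = (-3)-(-2) = -1
e=11: not even, s = (-1)+1 = 0
e=11: not even, s = 0+1 = 1

1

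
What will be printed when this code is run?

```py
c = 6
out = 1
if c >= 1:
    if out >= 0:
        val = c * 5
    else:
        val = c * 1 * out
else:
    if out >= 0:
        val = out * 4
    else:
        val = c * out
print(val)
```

c=6, out=1
c >= 1 is True; out >= 0 is True
→ val = c * 5 = 30

30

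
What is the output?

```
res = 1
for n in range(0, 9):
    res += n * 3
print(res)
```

109

n=0: res = 1+0*3 = 1
n=1: res = 1+1*3 = 4
n=2: res = 4+2*3 = 10
n=3: res = 10+3*3 = 19
n=4: res = 19+4*3 = 31
n=5: res = 31+5*3 = 46
n=6: res = 46+6*3 = 64
n=7: res = 64+7*3 = 85
n=8: res = 85+8*3 = 109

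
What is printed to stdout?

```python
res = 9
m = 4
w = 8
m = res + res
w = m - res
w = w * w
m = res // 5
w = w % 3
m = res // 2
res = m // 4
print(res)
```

1

m = 9+9 = 18
w = 18-9 = 9
w = 9*9 = 81
m = 9//5 = 1
w = 81%3 = 0
m = 9//2 = 4
res = 4//4 = 1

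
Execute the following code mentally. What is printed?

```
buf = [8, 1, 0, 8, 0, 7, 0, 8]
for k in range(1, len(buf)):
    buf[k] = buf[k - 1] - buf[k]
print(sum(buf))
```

k=1: buf[1] = 8-1 = 7 → [8, 7, 0, 8, 0, 7, 0, 8]
k=2: buf[2] = 7-0 = 7 → [8, 7, 7, 8, 0, 7, 0, 8]
k=3: buf[3] = 7-8 = -1 → [8, 7, 7, -1, 0, 7, 0, 8]
k=4: buf[4] = (-1)-0 = -1 → [8, 7, 7, -1, -1, 7, 0, 8]
k=5: buf[5] = (-1)-7 = -8 → [8, 7, 7, -1, -1, -8, 0, 8]
k=6: buf[6] = (-8)-0 = -8 → [8, 7, 7, -1, -1, -8, -8, 8]
k=7: buf[7] = (-8)-8 = -16 → [8, 7, 7, -1, -1, -8, -8, -16]
sum = -12

-12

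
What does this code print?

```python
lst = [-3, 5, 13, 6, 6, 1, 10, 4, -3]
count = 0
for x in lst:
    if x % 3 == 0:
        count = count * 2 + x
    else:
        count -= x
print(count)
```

-165

x=-3: %3==0, count = 0*2+(-3) = -3
x=5: not %3==0, count = (-3)-5 = -8
x=13: not %3==0, count = (-8)-13 = -21
x=6: %3==0, count = (-21)*2+6 = -36
x=6: %3==0, count = (-36)*2+6 = -66
x=1: not %3==0, count = (-66)-1 = -67
x=10: not %3==0, count = (-67)-10 = -77
x=4: not %3==0, count = (-77)-4 = -81
x=-3: %3==0, count = (-81)*2+(-3) = -165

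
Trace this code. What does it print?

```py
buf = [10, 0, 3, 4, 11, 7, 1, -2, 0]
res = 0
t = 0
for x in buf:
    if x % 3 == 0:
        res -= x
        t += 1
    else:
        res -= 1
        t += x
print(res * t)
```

-306

x=10: not %3==0, res = 0-1 = -1; t=10
x=0: %3==0, res = (-1)-0 = -1; t=11
x=3: %3==0, res = (-1)-3 = -4; t=12
x=4: not %3==0, res = (-4)-1 = -5; t=16
x=11: not %3==0, res = (-5)-1 = -6; t=27
x=7: not %3==0, res = (-6)-1 = -7; t=34
x=1: not %3==0, res = (-7)-1 = -8; t=35
x=-2: not %3==0, res = (-8)-1 = -9; t=33
x=0: %3==0, res = (-9)-0 = -9; t=34
res*t = (-9)*34 = -306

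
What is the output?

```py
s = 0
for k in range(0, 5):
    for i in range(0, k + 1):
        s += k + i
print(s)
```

k=0,i=0: s = 0+0 = 0
k=1,i=0: s = 0+1 = 1
k=1,i=1: s = 1+2 = 3
k=2,i=0: s = 3+2 = 5
k=2,i=1: s = 5+3 = 8
k=2,i=2: s = 8+4 = 12
k=3,i=0: s = 12+3 = 15
k=3,i=1: s = 15+4 = 19
k=3,i=2: s = 19+5 = 24
k=3,i=3: s = 24+6 = 30
k=4,i=0: s = 30+4 = 34
k=4,i=1: s = 34+5 = 39
k=4,i=2: s = 39+6 = 45
k=4,i=3: s = 45+7 = 52
k=4,i=4: s = 52+8 = 60

60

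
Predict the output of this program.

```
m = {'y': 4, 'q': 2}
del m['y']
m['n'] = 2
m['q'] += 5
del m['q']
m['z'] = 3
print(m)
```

del 'y' → {'q': 2}
m['n'] = 2 → {'q': 2, 'n': 2}
m['q'] = 2+5 = 7 → {'q': 7, 'n': 2}
del 'q' → {'n': 2}
m['z'] = 3 → {'n': 2, 'z': 3}

{'n': 2, 'z': 3}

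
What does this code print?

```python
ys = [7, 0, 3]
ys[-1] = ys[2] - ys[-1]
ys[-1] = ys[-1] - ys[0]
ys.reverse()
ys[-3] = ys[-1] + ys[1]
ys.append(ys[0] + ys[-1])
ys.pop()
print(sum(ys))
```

ys[-1] = ys[2]-ys[-1] = 3-3 = 0 → [7, 0, 0]
ys[-1] = ys[-1]-ys[0] = 0-7 = -7 → [7, 0, -7]
reverse → [-7, 0, 7]
ys[-3] = ys[-1]+ys[1] = 7+0 = 7 → [7, 0, 7]
append ys[0]+ys[-1] = 7+7 = 14 → [7, 0, 7, 14]
pop() removes 14 → [7, 0, 7]
sum = 14

14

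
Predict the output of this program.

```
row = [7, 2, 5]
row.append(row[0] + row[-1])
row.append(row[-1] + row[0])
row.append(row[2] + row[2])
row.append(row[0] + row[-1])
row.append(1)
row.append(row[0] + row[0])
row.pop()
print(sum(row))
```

append row[0]+row[-1] = 7+5 = 12 → [7, 2, 5, 12]
append row[-1]+row[0] = 12+7 = 19 → [7, 2, 5, 12, 19]
append row[2]+row[2] = 5+5 = 10 → [7, 2, 5, 12, 19, 10]
append row[0]+row[-1] = 7+10 = 17 → [7, 2, 5, 12, 19, 10, 17]
append 1 → [7, 2, 5, 12, 19, 10, 17, 1]
append row[0]+row[0] = 7+7 = 14 → [7, 2, 5, 12, 19, 10, 17, 1, 14]
pop() removes 14 → [7, 2, 5, 12, 19, 10, 17, 1]
sum = 73

73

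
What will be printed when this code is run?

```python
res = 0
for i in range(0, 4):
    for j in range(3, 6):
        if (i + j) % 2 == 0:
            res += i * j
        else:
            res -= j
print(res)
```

16

i=0,j=3: odd sum, res = 0-3 = -3
i=0,j=4: even sum, res = (-3)+0 = -3
i=0,j=5: odd sum, res = (-3)-5 = -8
i=1,j=3: even sum, res = (-8)+3 = -5
i=1,j=4: odd sum, res = (-5)-4 = -9
i=1,j=5: even sum, res = (-9)+5 = -4
i=2,j=3: odd sum, res = (-4)-3 = -7
i=2,j=4: even sum, res = (-7)+8 = 1
i=2,j=5: odd sum, res = 1-5 = -4
i=3,j=3: even sum, res = (-4)+9 = 5
i=3,j=4: odd sum, res = 5-4 = 1
i=3,j=5: even sum, res = 1+15 = 16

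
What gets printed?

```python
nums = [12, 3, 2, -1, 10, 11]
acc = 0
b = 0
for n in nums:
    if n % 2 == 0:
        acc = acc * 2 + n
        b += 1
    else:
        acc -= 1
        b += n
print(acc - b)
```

39

n=12: even, acc = 0*2+12 = 12; b=1
n=3: not even, acc = 12-1 = 11; b=4
n=2: even, acc = 11*2+2 = 24; b=5
n=-1: not even, acc = 24-1 = 23; b=4
n=10: even, acc = 23*2+10 = 56; b=5
n=11: not even, acc = 56-1 = 55; b=16
acc-b = 55-16 = 39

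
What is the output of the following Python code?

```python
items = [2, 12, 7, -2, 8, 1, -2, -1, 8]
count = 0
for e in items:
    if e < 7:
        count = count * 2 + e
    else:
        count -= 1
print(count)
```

e=2: <7, count = 0*2+2 = 2
e=12: not <7, count = 2-1 = 1
e=7: not <7, count = 1-1 = 0
e=-2: <7, count = 0*2+(-2) = -2
e=8: not <7, count = (-2)-1 = -3
e=1: <7, count = (-3)*2+1 = -5
e=-2: <7, count = (-5)*2+(-2) = -12
e=-1: <7, count = (-12)*2+(-1) = -25
e=8: not <7, count = (-25)-1 = -26

-26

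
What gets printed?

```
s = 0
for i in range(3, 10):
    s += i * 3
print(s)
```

126

i=3: s = 0+3*3 = 9
i=4: s = 9+4*3 = 21
i=5: s = 21+5*3 = 36
i=6: s = 36+6*3 = 54
i=7: s = 54+7*3 = 75
i=8: s = 75+8*3 = 99
i=9: s = 99+9*3 = 126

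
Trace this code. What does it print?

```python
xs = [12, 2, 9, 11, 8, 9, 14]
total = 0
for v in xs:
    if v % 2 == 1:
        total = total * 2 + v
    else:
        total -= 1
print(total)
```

48

v=12: not odd, total = 0-1 = -1
v=2: not odd, total = (-1)-1 = -2
v=9: odd, total = (-2)*2+9 = 5
v=11: odd, total = 5*2+11 = 21
v=8: not odd, total = 21-1 = 20
v=9: odd, total = 20*2+9 = 49
v=14: not odd, total = 49-1 = 48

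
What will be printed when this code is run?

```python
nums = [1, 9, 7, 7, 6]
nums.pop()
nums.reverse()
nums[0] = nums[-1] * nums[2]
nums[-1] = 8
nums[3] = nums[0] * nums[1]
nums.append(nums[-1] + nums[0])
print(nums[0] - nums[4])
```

-63

pop() removes 6 → [1, 9, 7, 7]
reverse → [7, 7, 9, 1]
nums[0] = nums[-1]*nums[2] = 1*9 = 9 → [9, 7, 9, 1]
nums[-1] = 8 → [9, 7, 9, 8]
nums[3] = nums[0]*nums[1] = 9*7 = 63 → [9, 7, 9, 63]
append nums[-1]+nums[0] = 63+9 = 72 → [9, 7, 9, 63, 72]
nums[0]-nums[4] = 9-72 = -63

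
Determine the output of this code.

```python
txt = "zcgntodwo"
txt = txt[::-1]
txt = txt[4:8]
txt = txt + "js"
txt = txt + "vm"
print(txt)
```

tngcjsvm

reverse → 'owdotngcz'
slice [4:8] → 'tngc'
+ 'js' → 'tngcjs'
+ 'vm' → 'tngcjsvm'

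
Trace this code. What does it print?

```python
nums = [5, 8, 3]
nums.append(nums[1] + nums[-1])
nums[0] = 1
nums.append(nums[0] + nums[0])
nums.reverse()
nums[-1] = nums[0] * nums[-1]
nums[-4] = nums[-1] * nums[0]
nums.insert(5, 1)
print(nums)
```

[2, 4, 3, 8, 2, 1]

append nums[1]+nums[-1] = 8+3 = 11 → [5, 8, 3, 11]
nums[0] = 1 → [1, 8, 3, 11]
append nums[0]+nums[0] = 1+1 = 2 → [1, 8, 3, 11, 2]
reverse → [2, 11, 3, 8, 1]
nums[-1] = nums[0]*nums[-1] = 2*1 = 2 → [2, 11, 3, 8, 2]
nums[-4] = nums[-1]*nums[0] = 2*2 = 4 → [2, 4, 3, 8, 2]
insert 1 at 5 → [2, 4, 3, 8, 2, 1]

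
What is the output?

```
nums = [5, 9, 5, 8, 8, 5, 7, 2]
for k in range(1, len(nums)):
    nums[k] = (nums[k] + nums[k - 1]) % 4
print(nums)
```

[5, 2, 3, 3, 3, 0, 3, 1]

k=1: nums[1] = (9+5)%4 = 2 → [5, 2, 5, 8, 8, 5, 7, 2]
k=2: nums[2] = (5+2)%4 = 3 → [5, 2, 3, 8, 8, 5, 7, 2]
k=3: nums[3] = (8+3)%4 = 3 → [5, 2, 3, 3, 8, 5, 7, 2]
k=4: nums[4] = (8+3)%4 = 3 → [5, 2, 3, 3, 3, 5, 7, 2]
k=5: nums[5] = (5+3)%4 = 0 → [5, 2, 3, 3, 3, 0, 7, 2]
k=6: nums[6] = (7+0)%4 = 3 → [5, 2, 3, 3, 3, 0, 3, 2]
k=7: nums[7] = (2+3)%4 = 1 → [5, 2, 3, 3, 3, 0, 3, 1]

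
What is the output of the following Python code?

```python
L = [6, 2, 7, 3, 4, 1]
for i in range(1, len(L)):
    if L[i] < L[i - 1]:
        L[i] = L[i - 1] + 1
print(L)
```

i=1: 2<6, L[1] = 6+1 = 7 → [6, 7, 7, 3, 4, 1]
i=2: 7>=7, unchanged → [6, 7, 7, 3, 4, 1]
i=3: 3<7, L[3] = 7+1 = 8 → [6, 7, 7, 8, 4, 1]
i=4: 4<8, L[4] = 8+1 = 9 → [6, 7, 7, 8, 9, 1]
i=5: 1<9, L[5] = 9+1 = 10 → [6, 7, 7, 8, 9, 10]

[6, 7, 7, 8, 9, 10]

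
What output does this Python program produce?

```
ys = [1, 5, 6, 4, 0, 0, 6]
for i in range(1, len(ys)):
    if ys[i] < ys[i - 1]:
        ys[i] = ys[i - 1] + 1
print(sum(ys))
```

i=1: 5>=1, unchanged → [1, 5, 6, 4, 0, 0, 6]
i=2: 6>=5, unchanged → [1, 5, 6, 4, 0, 0, 6]
i=3: 4<6, ys[3] = 6+1 = 7 → [1, 5, 6, 7, 0, 0, 6]
i=4: 0<7, ys[4] = 7+1 = 8 → [1, 5, 6, 7, 8, 0, 6]
i=5: 0<8, ys[5] = 8+1 = 9 → [1, 5, 6, 7, 8, 9, 6]
i=6: 6<9, ys[6] = 9+1 = 10 → [1, 5, 6, 7, 8, 9, 10]
sum = 46

46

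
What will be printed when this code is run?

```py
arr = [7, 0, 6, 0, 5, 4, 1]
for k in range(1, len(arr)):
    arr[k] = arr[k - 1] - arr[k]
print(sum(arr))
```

-5

k=1: arr[1] = 7-0 = 7 → [7, 7, 6, 0, 5, 4, 1]
k=2: arr[2] = 7-6 = 1 → [7, 7, 1, 0, 5, 4, 1]
k=3: arr[3] = 1-0 = 1 → [7, 7, 1, 1, 5, 4, 1]
k=4: arr[4] = 1-5 = -4 → [7, 7, 1, 1, -4, 4, 1]
k=5: arr[5] = (-4)-4 = -8 → [7, 7, 1, 1, -4, -8, 1]
k=6: arr[6] = (-8)-1 = -9 → [7, 7, 1, 1, -4, -8, -9]
sum = -5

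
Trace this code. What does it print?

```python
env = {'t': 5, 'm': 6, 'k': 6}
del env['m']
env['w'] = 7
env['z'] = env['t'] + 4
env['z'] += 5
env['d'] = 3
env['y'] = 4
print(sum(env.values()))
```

39

del 'm' → {'t': 5, 'k': 6}
env['w'] = 7 → {'t': 5, 'k': 6, 'w': 7}
env['z'] = env['t']+4 = 9 → {'t': 5, 'k': 6, 'w': 7, 'z': 9}
env['z'] = 9+5 = 14 → {'t': 5, 'k': 6, 'w': 7, 'z': 14}
env['d'] = 3 → {'t': 5, 'k': 6, 'w': 7, 'z': 14, 'd': 3}
env['y'] = 4 → {'t': 5, 'k': 6, 'w': 7, 'z': 14, 'd': 3, 'y': 4}
sum of values = 39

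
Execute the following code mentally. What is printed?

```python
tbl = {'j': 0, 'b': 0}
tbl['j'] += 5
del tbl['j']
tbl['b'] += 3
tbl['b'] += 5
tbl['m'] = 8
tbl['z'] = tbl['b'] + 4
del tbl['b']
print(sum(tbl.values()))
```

tbl['j'] = 0+5 = 5 → {'j': 5, 'b': 0}
del 'j' → {'b': 0}
tbl['b'] = 0+3 = 3 → {'b': 3}
tbl['b'] = 3+5 = 8 → {'b': 8}
tbl['m'] = 8 → {'b': 8, 'm': 8}
tbl['z'] = tbl['b']+4 = 12 → {'b': 8, 'm': 8, 'z': 12}
del 'b' → {'m': 8, 'z': 12}
sum of values = 20

20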